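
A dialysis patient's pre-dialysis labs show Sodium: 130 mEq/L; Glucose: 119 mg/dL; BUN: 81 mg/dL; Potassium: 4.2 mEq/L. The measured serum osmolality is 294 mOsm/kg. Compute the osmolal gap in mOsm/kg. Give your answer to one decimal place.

-1.5 mOsm/kg

Calculated osmolality = 2·Na + glucose/18 + BUN/2.8
= 2·130 + 119/18 + 81/2.8
= 260 + 6.61 + 28.93
= 295.54 mOsm/kg ≈ 295.5 mOsm/kg
Osmolar gap = measured − calculated = 294 − 295.5 = -1.5 mOsm/kg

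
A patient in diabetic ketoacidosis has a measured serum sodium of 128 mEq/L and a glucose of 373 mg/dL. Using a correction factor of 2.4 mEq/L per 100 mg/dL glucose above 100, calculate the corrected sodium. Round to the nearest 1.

Corrected Na = measured Na + 2.4 · (glucose − 100)/100
= 128 + 2.4 · (373 − 100)/100
= 128 + 6.6
= 134.6 mEq/L

135 mEq/L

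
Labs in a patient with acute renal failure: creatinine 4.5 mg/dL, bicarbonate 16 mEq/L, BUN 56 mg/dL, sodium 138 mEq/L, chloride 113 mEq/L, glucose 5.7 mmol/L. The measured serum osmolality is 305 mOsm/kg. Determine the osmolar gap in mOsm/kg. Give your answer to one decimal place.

3.3 mOsm/kg

Calculated osmolality = 2·Na + glucose + BUN/2.8
= 2·138 + 5.7 + 56/2.8
= 276 + 5.70 + 20
= 301.7 mOsm/kg ≈ 301.7 mOsm/kg
Osmolar gap = measured − calculated = 305 − 301.7 = 3.3 mOsm/kg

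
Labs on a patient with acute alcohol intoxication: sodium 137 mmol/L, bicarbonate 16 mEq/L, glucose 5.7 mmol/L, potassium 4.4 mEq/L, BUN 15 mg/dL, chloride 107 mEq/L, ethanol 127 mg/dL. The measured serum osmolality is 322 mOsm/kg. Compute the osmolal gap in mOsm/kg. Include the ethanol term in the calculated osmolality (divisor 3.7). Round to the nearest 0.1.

Calculated osmolality = 2·Na + glucose + BUN/2.8 + ethanol/3.7
= 2·137 + 5.7 + 15/2.8 + 127/3.7
= 274 + 5.70 + 5.36 + 34.32
= 319.38 mOsm/kg ≈ 319.4 mOsm/kg
Osmolar gap = measured − calculated = 322 − 319.4 = 2.6 mOsm/kg

2.6 mOsm/kg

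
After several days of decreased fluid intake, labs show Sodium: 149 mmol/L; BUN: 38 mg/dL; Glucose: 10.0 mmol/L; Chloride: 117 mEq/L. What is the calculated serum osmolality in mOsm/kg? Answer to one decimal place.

321.6 mOsm/kg

Calculated osmolality = 2·Na + glucose + BUN/2.8
= 2·149 + 10 + 38/2.8
= 298 + 10 + 13.57
= 321.57 mOsm/kg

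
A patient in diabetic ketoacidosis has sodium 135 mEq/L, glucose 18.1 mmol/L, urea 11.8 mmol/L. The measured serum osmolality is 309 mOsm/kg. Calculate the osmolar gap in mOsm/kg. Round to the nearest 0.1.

9.1 mOsm/kg

Calculated osmolality = 2·Na + glucose + urea
= 2·135 + 18.1 + 11.8
= 270 + 18.10 + 11.80
= 299.9 mOsm/kg ≈ 299.9 mOsm/kg
Osmolar gap = measured − calculated = 309 − 299.9 = 9.1 mOsm/kg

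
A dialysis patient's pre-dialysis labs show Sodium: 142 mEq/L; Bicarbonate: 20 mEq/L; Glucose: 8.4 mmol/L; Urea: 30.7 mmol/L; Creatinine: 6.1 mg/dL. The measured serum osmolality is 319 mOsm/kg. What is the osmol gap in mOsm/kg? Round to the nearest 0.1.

Calculated osmolality = 2·Na + glucose + urea
= 2·142 + 8.4 + 30.7
= 284 + 8.40 + 30.70
= 323.1 mOsm/kg ≈ 323.1 mOsm/kg
Osmolar gap = measured − calculated = 319 − 323.1 = -4.1 mOsm/kg

-4.1 mOsm/kg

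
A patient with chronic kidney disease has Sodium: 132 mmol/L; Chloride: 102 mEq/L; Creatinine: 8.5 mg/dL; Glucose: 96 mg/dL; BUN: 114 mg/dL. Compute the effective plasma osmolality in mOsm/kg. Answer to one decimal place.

269.3 mOsm/kg

Effective osmolality excludes urea (freely permeant across cell membranes):
2·Na + glucose/18
= 2·132 + 96/18
= 264 + 5.33
= 269.33 mOsm/kg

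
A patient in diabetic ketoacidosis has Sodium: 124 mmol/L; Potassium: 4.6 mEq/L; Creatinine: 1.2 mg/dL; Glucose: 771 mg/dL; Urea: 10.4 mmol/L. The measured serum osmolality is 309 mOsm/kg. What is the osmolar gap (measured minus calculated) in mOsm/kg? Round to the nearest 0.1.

Calculated osmolality = 2·Na + glucose/18 + urea
= 2·124 + 771/18 + 10.4
= 248 + 42.83 + 10.40
= 301.23 mOsm/kg ≈ 301.2 mOsm/kg
Osmolar gap = measured − calculated = 309 − 301.2 = 7.8 mOsm/kg

7.8 mOsm/kg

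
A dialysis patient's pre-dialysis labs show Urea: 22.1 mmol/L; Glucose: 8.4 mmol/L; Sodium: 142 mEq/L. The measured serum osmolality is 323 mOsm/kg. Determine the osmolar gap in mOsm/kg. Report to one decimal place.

8.5 mOsm/kg

Calculated osmolality = 2·Na + glucose + urea
= 2·142 + 8.4 + 22.1
= 284 + 8.40 + 22.10
= 314.5 mOsm/kg ≈ 314.5 mOsm/kg
Osmolar gap = measured − calculated = 323 − 314.5 = 8.5 mOsm/kg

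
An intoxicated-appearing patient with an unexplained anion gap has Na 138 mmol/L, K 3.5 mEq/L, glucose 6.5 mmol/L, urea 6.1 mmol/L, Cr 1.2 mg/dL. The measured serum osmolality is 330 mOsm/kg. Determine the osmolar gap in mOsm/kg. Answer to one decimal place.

Calculated osmolality = 2·Na + glucose + urea
= 2·138 + 6.5 + 6.1
= 276 + 6.50 + 6.10
= 288.6 mOsm/kg ≈ 288.6 mOsm/kg
Osmolar gap = measured − calculated = 330 − 288.6 = 41.4 mOsm/kg

41.4 mOsm/kg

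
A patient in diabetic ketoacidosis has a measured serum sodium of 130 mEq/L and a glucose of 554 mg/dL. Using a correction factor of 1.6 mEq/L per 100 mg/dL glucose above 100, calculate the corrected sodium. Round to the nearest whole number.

Corrected Na = measured Na + 1.6 · (glucose − 100)/100
= 130 + 1.6 · (554 − 100)/100
= 130 + 7.3
= 137.3 mEq/L

137 mEq/L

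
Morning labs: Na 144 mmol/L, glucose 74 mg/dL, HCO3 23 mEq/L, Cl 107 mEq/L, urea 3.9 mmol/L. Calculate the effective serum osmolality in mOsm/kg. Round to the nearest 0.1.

292.1 mOsm/kg

Effective osmolality excludes urea (freely permeant across cell membranes):
2·Na + glucose/18
= 2·144 + 74/18
= 288 + 4.11
= 292.11 mOsm/kg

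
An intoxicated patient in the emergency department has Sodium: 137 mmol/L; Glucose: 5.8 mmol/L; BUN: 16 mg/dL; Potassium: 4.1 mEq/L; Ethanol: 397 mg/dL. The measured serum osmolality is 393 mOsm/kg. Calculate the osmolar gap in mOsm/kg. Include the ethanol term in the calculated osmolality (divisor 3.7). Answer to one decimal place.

0.2 mOsm/kg

Calculated osmolality = 2·Na + glucose + BUN/2.8 + ethanol/3.7
= 2·137 + 5.8 + 16/2.8 + 397/3.7
= 274 + 5.80 + 5.71 + 107.30
= 392.81 mOsm/kg ≈ 392.8 mOsm/kg
Osmolar gap = measured − calculated = 393 − 392.8 = 0.2 mOsm/kg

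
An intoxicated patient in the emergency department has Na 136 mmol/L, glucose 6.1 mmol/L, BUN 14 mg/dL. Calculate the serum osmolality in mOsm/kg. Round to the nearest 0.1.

Calculated osmolality = 2·Na + glucose + BUN/2.8
= 2·136 + 6.1 + 14/2.8
= 272 + 6.10 + 5
= 283.1 mOsm/kg

283.1 mOsm/kg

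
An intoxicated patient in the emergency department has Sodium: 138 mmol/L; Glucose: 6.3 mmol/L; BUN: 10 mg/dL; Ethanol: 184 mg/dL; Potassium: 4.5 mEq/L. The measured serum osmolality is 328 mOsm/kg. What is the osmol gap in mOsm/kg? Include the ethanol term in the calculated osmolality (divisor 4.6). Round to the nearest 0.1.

Calculated osmolality = 2·Na + glucose + BUN/2.8 + ethanol/4.6
= 2·138 + 6.3 + 10/2.8 + 184/4.6
= 276 + 6.30 + 3.57 + 40
= 325.87 mOsm/kg ≈ 325.9 mOsm/kg
Osmolar gap = measured − calculated = 328 − 325.9 = 2.1 mOsm/kg

2.1 mOsm/kg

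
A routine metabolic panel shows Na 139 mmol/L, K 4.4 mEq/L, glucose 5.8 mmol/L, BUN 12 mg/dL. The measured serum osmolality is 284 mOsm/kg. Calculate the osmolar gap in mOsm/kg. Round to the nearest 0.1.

-4.1 mOsm/kg

Calculated osmolality = 2·Na + glucose + BUN/2.8
= 2·139 + 5.8 + 12/2.8
= 278 + 5.80 + 4.29
= 288.09 mOsm/kg ≈ 288.1 mOsm/kg
Osmolar gap = measured − calculated = 284 − 288.1 = -4.1 mOsm/kg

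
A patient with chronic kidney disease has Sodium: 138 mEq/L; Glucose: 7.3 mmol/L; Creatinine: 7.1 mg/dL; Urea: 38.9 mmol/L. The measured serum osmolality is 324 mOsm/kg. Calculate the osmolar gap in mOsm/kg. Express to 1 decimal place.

1.8 mOsm/kg

Calculated osmolality = 2·Na + glucose + urea
= 2·138 + 7.3 + 38.9
= 276 + 7.30 + 38.90
= 322.2 mOsm/kg ≈ 322.2 mOsm/kg
Osmolar gap = measured − calculated = 324 − 322.2 = 1.8 mOsm/kg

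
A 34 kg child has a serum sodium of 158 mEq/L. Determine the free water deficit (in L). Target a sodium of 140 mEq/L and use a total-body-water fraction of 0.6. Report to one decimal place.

2.6 L

TBW = 0.6 · 34 = 20.4 L
Free water deficit = TBW · (Na/140 − 1)
= 20.4 · (158/140 − 1)
= 20.4 · 0.1286
= 2.62 L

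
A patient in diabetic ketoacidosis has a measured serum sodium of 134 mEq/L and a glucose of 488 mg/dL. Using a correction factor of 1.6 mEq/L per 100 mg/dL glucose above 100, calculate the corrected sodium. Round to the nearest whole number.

Corrected Na = measured Na + 1.6 · (glucose − 100)/100
= 134 + 1.6 · (488 − 100)/100
= 134 + 6.2
= 140.2 mEq/L

140 mEq/L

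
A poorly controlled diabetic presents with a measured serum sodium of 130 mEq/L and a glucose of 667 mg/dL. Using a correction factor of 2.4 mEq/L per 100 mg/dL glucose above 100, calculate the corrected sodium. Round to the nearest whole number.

144 mEq/L

Corrected Na = measured Na + 2.4 · (glucose − 100)/100
= 130 + 2.4 · (667 − 100)/100
= 130 + 13.6
= 143.6 mEq/L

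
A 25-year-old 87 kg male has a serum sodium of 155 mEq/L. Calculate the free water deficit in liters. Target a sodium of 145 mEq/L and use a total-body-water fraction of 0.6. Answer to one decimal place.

TBW = 0.6 · 87 = 52.2 L
Free water deficit = TBW · (Na/145 − 1)
= 52.2 · (155/145 − 1)
= 52.2 · 0.069
= 3.6 L

3.6 L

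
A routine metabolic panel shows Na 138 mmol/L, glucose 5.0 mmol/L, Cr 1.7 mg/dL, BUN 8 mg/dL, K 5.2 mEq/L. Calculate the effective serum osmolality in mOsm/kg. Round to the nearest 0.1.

281.0 mOsm/kg

Effective osmolality excludes urea (freely permeant across cell membranes):
2·Na + glucose
= 2·138 + 5
= 276 + 5
= 281 mOsm/kg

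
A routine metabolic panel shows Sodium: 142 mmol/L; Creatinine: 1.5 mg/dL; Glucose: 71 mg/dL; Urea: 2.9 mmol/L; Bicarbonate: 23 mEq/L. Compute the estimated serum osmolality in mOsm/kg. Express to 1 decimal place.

Calculated osmolality = 2·Na + glucose/18 + urea
= 2·142 + 71/18 + 2.9
= 284 + 3.94 + 2.90
= 290.84 mOsm/kg

290.8 mOsm/kg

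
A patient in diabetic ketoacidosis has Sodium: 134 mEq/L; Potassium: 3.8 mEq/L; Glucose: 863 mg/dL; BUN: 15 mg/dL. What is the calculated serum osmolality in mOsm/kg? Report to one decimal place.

Calculated osmolality = 2·Na + glucose/18 + BUN/2.8
= 2·134 + 863/18 + 15/2.8
= 268 + 47.94 + 5.36
= 321.3 mOsm/kg

321.3 mOsm/kg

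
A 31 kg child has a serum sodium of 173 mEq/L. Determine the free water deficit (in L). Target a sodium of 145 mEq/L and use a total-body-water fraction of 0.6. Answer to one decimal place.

3.6 L

TBW = 0.6 · 31 = 18.6 L
Free water deficit = TBW · (Na/145 − 1)
= 18.6 · (173/145 − 1)
= 18.6 · 0.1931
= 3.59 L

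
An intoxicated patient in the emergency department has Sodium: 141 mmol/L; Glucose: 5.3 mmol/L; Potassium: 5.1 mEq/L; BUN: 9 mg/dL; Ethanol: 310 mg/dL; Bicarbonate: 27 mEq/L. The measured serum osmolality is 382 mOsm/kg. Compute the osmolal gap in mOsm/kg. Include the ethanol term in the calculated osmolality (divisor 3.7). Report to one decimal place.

7.7 mOsm/kg

Calculated osmolality = 2·Na + glucose + BUN/2.8 + ethanol/3.7
= 2·141 + 5.3 + 9/2.8 + 310/3.7
= 282 + 5.30 + 3.21 + 83.78
= 374.29 mOsm/kg ≈ 374.3 mOsm/kg
Osmolar gap = measured − calculated = 382 − 374.3 = 7.7 mOsm/kg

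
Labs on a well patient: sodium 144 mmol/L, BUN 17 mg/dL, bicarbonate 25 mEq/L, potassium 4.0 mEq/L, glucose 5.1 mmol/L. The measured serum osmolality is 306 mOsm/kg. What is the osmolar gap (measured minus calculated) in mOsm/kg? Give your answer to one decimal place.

Calculated osmolality = 2·Na + glucose + BUN/2.8
= 2·144 + 5.1 + 17/2.8
= 288 + 5.10 + 6.07
= 299.17 mOsm/kg ≈ 299.2 mOsm/kg
Osmolar gap = measured − calculated = 306 − 299.2 = 6.8 mOsm/kg

6.8 mOsm/kg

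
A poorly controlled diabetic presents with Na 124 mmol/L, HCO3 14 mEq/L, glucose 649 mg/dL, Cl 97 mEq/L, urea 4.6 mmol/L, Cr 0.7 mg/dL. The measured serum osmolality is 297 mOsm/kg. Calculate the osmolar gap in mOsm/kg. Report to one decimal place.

Calculated osmolality = 2·Na + glucose/18 + urea
= 2·124 + 649/18 + 4.6
= 248 + 36.06 + 4.60
= 288.66 mOsm/kg ≈ 288.7 mOsm/kg
Osmolar gap = measured − calculated = 297 − 288.7 = 8.3 mOsm/kg

8.3 mOsm/kg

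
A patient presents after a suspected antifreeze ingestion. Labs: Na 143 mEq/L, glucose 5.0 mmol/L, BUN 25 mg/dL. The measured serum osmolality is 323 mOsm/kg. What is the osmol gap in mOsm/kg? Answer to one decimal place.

23.1 mOsm/kg

Calculated osmolality = 2·Na + glucose + BUN/2.8
= 2·143 + 5 + 25/2.8
= 286 + 5 + 8.93
= 299.93 mOsm/kg ≈ 299.9 mOsm/kg
Osmolar gap = measured − calculated = 323 − 299.9 = 23.1 mOsm/kg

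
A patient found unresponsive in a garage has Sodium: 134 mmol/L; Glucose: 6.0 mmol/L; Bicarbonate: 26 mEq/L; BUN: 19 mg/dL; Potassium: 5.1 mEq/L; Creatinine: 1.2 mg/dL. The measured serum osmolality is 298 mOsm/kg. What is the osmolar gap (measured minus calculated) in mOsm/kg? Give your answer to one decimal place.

17.2 mOsm/kg

Calculated osmolality = 2·Na + glucose + BUN/2.8
= 2·134 + 6 + 19/2.8
= 268 + 6 + 6.79
= 280.79 mOsm/kg ≈ 280.8 mOsm/kg
Osmolar gap = measured − calculated = 298 − 280.8 = 17.2 mOsm/kg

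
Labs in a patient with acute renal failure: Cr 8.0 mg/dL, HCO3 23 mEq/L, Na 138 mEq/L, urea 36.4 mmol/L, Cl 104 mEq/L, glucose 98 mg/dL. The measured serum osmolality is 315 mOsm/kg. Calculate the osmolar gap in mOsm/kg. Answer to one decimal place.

-2.8 mOsm/kg

Calculated osmolality = 2·Na + glucose/18 + urea
= 2·138 + 98/18 + 36.4
= 276 + 5.44 + 36.40
= 317.84 mOsm/kg ≈ 317.8 mOsm/kg
Osmolar gap = measured − calculated = 315 − 317.8 = -2.8 mOsm/kg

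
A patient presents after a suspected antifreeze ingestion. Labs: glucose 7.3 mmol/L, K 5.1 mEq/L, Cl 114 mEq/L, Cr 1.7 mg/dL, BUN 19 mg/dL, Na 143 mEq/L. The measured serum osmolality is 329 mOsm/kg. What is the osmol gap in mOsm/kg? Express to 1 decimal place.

Calculated osmolality = 2·Na + glucose + BUN/2.8
= 2·143 + 7.3 + 19/2.8
= 286 + 7.30 + 6.79
= 300.09 mOsm/kg ≈ 300.1 mOsm/kg
Osmolar gap = measured − calculated = 329 − 300.1 = 28.9 mOsm/kg

28.9 mOsm/kg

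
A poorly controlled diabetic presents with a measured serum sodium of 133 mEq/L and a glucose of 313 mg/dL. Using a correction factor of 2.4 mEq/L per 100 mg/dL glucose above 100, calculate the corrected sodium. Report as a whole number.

138 mEq/L

Corrected Na = measured Na + 2.4 · (glucose − 100)/100
= 133 + 2.4 · (313 − 100)/100
= 133 + 5.1
= 138.1 mEq/L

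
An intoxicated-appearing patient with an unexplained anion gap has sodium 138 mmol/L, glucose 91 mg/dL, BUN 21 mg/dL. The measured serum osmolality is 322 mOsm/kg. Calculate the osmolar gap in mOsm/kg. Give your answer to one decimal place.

Calculated osmolality = 2·Na + glucose/18 + BUN/2.8
= 2·138 + 91/18 + 21/2.8
= 276 + 5.06 + 7.50
= 288.56 mOsm/kg ≈ 288.6 mOsm/kg
Osmolar gap = measured − calculated = 322 − 288.6 = 33.4 mOsm/kg

33.4 mOsm/kg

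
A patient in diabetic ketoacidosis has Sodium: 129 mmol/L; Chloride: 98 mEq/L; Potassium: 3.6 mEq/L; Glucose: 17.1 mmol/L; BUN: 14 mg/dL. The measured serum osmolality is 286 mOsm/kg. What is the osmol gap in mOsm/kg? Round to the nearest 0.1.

Calculated osmolality = 2·Na + glucose + BUN/2.8
= 2·129 + 17.1 + 14/2.8
= 258 + 17.10 + 5
= 280.1 mOsm/kg ≈ 280.1 mOsm/kg
Osmolar gap = measured − calculated = 286 − 280.1 = 5.9 mOsm/kg

5.9 mOsm/kg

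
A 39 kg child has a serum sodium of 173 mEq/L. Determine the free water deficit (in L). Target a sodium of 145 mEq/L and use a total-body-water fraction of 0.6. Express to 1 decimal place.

4.5 L

TBW = 0.6 · 39 = 23.4 L
Free water deficit = TBW · (Na/145 − 1)
= 23.4 · (173/145 − 1)
= 23.4 · 0.1931
= 4.52 L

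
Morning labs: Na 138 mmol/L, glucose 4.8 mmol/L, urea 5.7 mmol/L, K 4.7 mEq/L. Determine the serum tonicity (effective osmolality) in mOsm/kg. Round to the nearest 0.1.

280.8 mOsm/kg

Effective osmolality excludes urea (freely permeant across cell membranes):
2·Na + glucose
= 2·138 + 4.8
= 276 + 4.8
= 280.8 mOsm/kg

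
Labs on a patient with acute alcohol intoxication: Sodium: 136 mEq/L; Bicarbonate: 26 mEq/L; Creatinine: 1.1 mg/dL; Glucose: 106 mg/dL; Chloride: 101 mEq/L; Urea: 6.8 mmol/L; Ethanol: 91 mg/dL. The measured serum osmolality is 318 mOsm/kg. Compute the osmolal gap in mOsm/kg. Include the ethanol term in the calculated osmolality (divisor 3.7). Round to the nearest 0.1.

8.7 mOsm/kg

Calculated osmolality = 2·Na + glucose/18 + urea + ethanol/3.7
= 2·136 + 106/18 + 6.8 + 91/3.7
= 272 + 5.89 + 6.80 + 24.59
= 309.28 mOsm/kg ≈ 309.3 mOsm/kg
Osmolar gap = measured − calculated = 318 − 309.3 = 8.7 mOsm/kg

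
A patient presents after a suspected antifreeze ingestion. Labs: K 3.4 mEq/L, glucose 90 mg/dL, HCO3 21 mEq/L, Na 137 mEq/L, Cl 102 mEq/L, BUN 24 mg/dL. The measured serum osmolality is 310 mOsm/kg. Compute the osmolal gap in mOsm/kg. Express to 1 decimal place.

Calculated osmolality = 2·Na + glucose/18 + BUN/2.8
= 2·137 + 90/18 + 24/2.8
= 274 + 5 + 8.57
= 287.57 mOsm/kg ≈ 287.6 mOsm/kg
Osmolar gap = measured − calculated = 310 − 287.6 = 22.4 mOsm/kg

22.4 mOsm/kg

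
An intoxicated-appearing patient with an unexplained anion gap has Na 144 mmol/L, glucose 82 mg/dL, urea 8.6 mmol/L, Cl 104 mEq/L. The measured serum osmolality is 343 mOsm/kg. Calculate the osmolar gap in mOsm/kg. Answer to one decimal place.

Calculated osmolality = 2·Na + glucose/18 + urea
= 2·144 + 82/18 + 8.6
= 288 + 4.56 + 8.60
= 301.16 mOsm/kg ≈ 301.2 mOsm/kg
Osmolar gap = measured − calculated = 343 − 301.2 = 41.8 mOsm/kg

41.8 mOsm/kg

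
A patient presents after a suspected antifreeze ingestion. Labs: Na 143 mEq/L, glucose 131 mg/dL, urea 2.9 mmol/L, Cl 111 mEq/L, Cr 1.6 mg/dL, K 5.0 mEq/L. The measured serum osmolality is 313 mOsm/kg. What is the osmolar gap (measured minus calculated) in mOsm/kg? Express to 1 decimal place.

Calculated osmolality = 2·Na + glucose/18 + urea
= 2·143 + 131/18 + 2.9
= 286 + 7.28 + 2.90
= 296.18 mOsm/kg ≈ 296.2 mOsm/kg
Osmolar gap = measured − calculated = 313 − 296.2 = 16.8 mOsm/kg

16.8 mOsm/kg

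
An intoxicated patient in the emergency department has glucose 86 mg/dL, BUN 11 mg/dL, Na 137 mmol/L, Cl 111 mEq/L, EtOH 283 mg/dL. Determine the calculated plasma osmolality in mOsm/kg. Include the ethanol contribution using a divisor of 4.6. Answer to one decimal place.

344.2 mOsm/kg

Calculated osmolality = 2·Na + glucose/18 + BUN/2.8 + ethanol/4.6
= 2·137 + 86/18 + 11/2.8 + 283/4.6
= 274 + 4.78 + 3.93 + 61.52
= 344.23 mOsm/kg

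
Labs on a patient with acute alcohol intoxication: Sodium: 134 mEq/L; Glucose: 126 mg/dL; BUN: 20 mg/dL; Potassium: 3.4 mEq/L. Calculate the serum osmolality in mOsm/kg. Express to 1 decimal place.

282.1 mOsm/kg

Calculated osmolality = 2·Na + glucose/18 + BUN/2.8
= 2·134 + 126/18 + 20/2.8
= 268 + 7 + 7.14
= 282.14 mOsm/kg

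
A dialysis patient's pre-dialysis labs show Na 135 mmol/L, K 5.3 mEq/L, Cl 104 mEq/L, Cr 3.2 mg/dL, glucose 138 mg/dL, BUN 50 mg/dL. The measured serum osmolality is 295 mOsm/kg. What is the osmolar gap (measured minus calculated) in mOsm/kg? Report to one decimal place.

Calculated osmolality = 2·Na + glucose/18 + BUN/2.8
= 2·135 + 138/18 + 50/2.8
= 270 + 7.67 + 17.86
= 295.53 mOsm/kg ≈ 295.5 mOsm/kg
Osmolar gap = measured − calculated = 295 − 295.5 = -0.5 mOsm/kg

-0.5 mOsm/kg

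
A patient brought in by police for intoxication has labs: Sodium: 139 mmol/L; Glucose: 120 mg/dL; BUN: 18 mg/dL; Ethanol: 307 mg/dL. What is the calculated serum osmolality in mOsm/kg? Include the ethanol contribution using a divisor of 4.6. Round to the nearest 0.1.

Calculated osmolality = 2·Na + glucose/18 + BUN/2.8 + ethanol/4.6
= 2·139 + 120/18 + 18/2.8 + 307/4.6
= 278 + 6.67 + 6.43 + 66.74
= 357.84 mOsm/kg

357.8 mOsm/kg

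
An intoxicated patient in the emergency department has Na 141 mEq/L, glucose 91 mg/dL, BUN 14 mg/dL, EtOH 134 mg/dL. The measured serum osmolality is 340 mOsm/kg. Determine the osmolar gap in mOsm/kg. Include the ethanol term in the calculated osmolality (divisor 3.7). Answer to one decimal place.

11.7 mOsm/kg

Calculated osmolality = 2·Na + glucose/18 + BUN/2.8 + ethanol/3.7
= 2·141 + 91/18 + 14/2.8 + 134/3.7
= 282 + 5.06 + 5 + 36.22
= 328.28 mOsm/kg ≈ 328.3 mOsm/kg
Osmolar gap = measured − calculated = 340 − 328.3 = 11.7 mOsm/kg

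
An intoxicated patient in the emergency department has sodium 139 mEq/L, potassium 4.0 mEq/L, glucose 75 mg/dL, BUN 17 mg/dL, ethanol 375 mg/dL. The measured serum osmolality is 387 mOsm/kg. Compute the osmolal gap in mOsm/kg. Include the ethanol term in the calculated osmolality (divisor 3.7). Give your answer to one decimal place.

-2.6 mOsm/kg

Calculated osmolality = 2·Na + glucose/18 + BUN/2.8 + ethanol/3.7
= 2·139 + 75/18 + 17/2.8 + 375/3.7
= 278 + 4.17 + 6.07 + 101.35
= 389.59 mOsm/kg ≈ 389.6 mOsm/kg
Osmolar gap = measured − calculated = 387 − 389.6 = -2.6 mOsm/kg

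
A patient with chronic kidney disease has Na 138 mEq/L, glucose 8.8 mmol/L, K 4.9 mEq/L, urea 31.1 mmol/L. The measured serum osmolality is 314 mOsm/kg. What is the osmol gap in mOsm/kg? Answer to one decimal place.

-1.9 mOsm/kg

Calculated osmolality = 2·Na + glucose + urea
= 2·138 + 8.8 + 31.1
= 276 + 8.80 + 31.10
= 315.9 mOsm/kg ≈ 315.9 mOsm/kg
Osmolar gap = measured − calculated = 314 − 315.9 = -1.9 mOsm/kg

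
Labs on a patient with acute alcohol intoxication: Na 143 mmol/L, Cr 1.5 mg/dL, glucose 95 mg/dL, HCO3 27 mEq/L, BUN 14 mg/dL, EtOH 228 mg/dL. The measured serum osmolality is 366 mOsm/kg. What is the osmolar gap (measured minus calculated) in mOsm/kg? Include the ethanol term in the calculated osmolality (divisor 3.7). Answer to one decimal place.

8.1 mOsm/kg

Calculated osmolality = 2·Na + glucose/18 + BUN/2.8 + ethanol/3.7
= 2·143 + 95/18 + 14/2.8 + 228/3.7
= 286 + 5.28 + 5 + 61.62
= 357.9 mOsm/kg ≈ 357.9 mOsm/kg
Osmolar gap = measured − calculated = 366 − 357.9 = 8.1 mOsm/kg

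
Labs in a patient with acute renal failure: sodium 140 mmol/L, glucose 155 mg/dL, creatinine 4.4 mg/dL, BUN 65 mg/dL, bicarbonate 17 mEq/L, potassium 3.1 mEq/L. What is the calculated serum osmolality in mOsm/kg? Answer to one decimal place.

Calculated osmolality = 2·Na + glucose/18 + BUN/2.8
= 2·140 + 155/18 + 65/2.8
= 280 + 8.61 + 23.21
= 311.82 mOsm/kg

311.8 mOsm/kg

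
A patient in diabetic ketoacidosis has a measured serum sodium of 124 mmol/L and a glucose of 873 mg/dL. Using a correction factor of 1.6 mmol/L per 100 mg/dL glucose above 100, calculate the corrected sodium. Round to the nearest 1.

136 mmol/L

Corrected Na = measured Na + 1.6 · (glucose − 100)/100
= 124 + 1.6 · (873 − 100)/100
= 124 + 12.4
= 136.4 mmol/L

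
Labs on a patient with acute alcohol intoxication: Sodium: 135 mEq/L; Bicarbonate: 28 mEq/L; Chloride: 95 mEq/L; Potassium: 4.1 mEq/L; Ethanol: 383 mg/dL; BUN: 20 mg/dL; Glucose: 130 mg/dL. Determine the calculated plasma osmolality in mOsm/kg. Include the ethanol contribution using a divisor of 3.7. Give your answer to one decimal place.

387.9 mOsm/kg

Calculated osmolality = 2·Na + glucose/18 + BUN/2.8 + ethanol/3.7
= 2·135 + 130/18 + 20/2.8 + 383/3.7
= 270 + 7.22 + 7.14 + 103.51
= 387.87 mOsm/kg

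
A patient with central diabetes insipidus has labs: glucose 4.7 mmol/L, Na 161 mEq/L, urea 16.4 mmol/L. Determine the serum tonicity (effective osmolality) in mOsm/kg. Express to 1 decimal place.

Effective osmolality excludes urea (freely permeant across cell membranes):
2·Na + glucose
= 2·161 + 4.7
= 322 + 4.7
= 326.7 mOsm/kg

326.7 mOsm/kg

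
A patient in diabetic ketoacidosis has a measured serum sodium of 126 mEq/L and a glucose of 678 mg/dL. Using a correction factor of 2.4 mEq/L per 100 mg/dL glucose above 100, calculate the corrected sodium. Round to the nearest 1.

140 mEq/L

Corrected Na = measured Na + 2.4 · (glucose − 100)/100
= 126 + 2.4 · (678 − 100)/100
= 126 + 13.9
= 139.9 mEq/L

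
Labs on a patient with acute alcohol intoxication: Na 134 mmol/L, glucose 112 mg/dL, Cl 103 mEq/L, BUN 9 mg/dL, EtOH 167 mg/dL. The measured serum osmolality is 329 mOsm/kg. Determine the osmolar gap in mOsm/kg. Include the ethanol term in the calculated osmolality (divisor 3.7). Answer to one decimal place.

Calculated osmolality = 2·Na + glucose/18 + BUN/2.8 + ethanol/3.7
= 2·134 + 112/18 + 9/2.8 + 167/3.7
= 268 + 6.22 + 3.21 + 45.14
= 322.57 mOsm/kg ≈ 322.6 mOsm/kg
Osmolar gap = measured − calculated = 329 − 322.6 = 6.4 mOsm/kg

6.4 mOsm/kg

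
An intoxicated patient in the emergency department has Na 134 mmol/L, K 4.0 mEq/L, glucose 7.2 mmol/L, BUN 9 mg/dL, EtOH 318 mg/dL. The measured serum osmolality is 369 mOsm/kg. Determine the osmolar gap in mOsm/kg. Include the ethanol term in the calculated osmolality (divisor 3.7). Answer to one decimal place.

Calculated osmolality = 2·Na + glucose + BUN/2.8 + ethanol/3.7
= 2·134 + 7.2 + 9/2.8 + 318/3.7
= 268 + 7.20 + 3.21 + 85.95
= 364.36 mOsm/kg ≈ 364.4 mOsm/kg
Osmolar gap = measured − calculated = 369 − 364.4 = 4.6 mOsm/kg

4.6 mOsm/kg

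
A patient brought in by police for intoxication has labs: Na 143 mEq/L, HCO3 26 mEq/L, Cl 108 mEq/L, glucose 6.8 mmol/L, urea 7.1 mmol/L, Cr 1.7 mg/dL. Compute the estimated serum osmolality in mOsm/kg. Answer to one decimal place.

299.9 mOsm/kg

Calculated osmolality = 2·Na + glucose + urea
= 2·143 + 6.8 + 7.1
= 286 + 6.80 + 7.10
= 299.9 mOsm/kg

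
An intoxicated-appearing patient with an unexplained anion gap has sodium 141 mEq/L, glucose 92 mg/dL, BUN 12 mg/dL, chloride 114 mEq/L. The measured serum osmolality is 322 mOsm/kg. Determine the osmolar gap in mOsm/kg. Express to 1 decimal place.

30.6 mOsm/kg

Calculated osmolality = 2·Na + glucose/18 + BUN/2.8
= 2·141 + 92/18 + 12/2.8
= 282 + 5.11 + 4.29
= 291.4 mOsm/kg ≈ 291.4 mOsm/kg
Osmolar gap = measured − calculated = 322 − 291.4 = 30.6 mOsm/kg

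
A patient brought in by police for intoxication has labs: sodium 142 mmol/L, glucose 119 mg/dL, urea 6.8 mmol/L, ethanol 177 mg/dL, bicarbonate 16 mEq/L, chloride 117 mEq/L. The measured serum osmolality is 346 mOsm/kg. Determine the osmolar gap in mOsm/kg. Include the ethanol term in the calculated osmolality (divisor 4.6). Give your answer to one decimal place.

Calculated osmolality = 2·Na + glucose/18 + urea + ethanol/4.6
= 2·142 + 119/18 + 6.8 + 177/4.6
= 284 + 6.61 + 6.80 + 38.48
= 335.89 mOsm/kg ≈ 335.9 mOsm/kg
Osmolar gap = measured − calculated = 346 − 335.9 = 10.1 mOsm/kg

10.1 mOsm/kg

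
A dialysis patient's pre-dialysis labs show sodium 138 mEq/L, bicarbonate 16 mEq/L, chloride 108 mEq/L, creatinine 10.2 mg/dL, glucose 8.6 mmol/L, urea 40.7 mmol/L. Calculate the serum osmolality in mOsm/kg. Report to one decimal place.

Calculated osmolality = 2·Na + glucose + urea
= 2·138 + 8.6 + 40.7
= 276 + 8.60 + 40.70
= 325.3 mOsm/kg

325.3 mOsm/kg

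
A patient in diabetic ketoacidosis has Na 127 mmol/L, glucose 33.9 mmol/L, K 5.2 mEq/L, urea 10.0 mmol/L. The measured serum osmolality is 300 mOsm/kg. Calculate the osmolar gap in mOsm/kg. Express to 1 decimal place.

Calculated osmolality = 2·Na + glucose + urea
= 2·127 + 33.9 + 10
= 254 + 33.90 + 10
= 297.9 mOsm/kg ≈ 297.9 mOsm/kg
Osmolar gap = measured − calculated = 300 − 297.9 = 2.1 mOsm/kg

2.1 mOsm/kg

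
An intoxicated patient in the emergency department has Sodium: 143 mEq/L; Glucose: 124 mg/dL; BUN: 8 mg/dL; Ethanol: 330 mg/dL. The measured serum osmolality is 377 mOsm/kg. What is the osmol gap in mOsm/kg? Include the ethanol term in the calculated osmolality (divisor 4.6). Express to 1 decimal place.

9.5 mOsm/kg

Calculated osmolality = 2·Na + glucose/18 + BUN/2.8 + ethanol/4.6
= 2·143 + 124/18 + 8/2.8 + 330/4.6
= 286 + 6.89 + 2.86 + 71.74
= 367.49 mOsm/kg ≈ 367.5 mOsm/kg
Osmolar gap = measured − calculated = 377 − 367.5 = 9.5 mOsm/kg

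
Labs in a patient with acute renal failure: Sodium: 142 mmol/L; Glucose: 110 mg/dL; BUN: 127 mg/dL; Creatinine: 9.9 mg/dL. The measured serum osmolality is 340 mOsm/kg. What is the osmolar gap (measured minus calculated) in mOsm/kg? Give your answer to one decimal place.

Calculated osmolality = 2·Na + glucose/18 + BUN/2.8
= 2·142 + 110/18 + 127/2.8
= 284 + 6.11 + 45.36
= 335.47 mOsm/kg ≈ 335.5 mOsm/kg
Osmolar gap = measured − calculated = 340 − 335.5 = 4.5 mOsm/kg

4.5 mOsm/kg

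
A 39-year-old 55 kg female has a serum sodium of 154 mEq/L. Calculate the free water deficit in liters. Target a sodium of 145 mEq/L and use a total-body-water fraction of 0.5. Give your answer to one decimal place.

TBW = 0.5 · 55 = 27.5 L
Free water deficit = TBW · (Na/145 − 1)
= 27.5 · (154/145 − 1)
= 27.5 · 0.0621
= 1.71 L

1.7 L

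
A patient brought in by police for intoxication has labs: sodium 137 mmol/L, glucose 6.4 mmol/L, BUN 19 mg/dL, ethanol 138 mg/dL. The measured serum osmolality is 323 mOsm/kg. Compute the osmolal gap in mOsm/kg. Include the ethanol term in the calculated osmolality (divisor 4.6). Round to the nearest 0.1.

Calculated osmolality = 2·Na + glucose + BUN/2.8 + ethanol/4.6
= 2·137 + 6.4 + 19/2.8 + 138/4.6
= 274 + 6.40 + 6.79 + 30
= 317.19 mOsm/kg ≈ 317.2 mOsm/kg
Osmolar gap = measured − calculated = 323 − 317.2 = 5.8 mOsm/kg

5.8 mOsm/kg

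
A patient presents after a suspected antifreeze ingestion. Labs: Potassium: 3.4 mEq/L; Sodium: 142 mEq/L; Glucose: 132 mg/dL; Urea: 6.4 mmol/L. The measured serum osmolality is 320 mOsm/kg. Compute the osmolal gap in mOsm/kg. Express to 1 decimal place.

22.3 mOsm/kg

Calculated osmolality = 2·Na + glucose/18 + urea
= 2·142 + 132/18 + 6.4
= 284 + 7.33 + 6.40
= 297.73 mOsm/kg ≈ 297.7 mOsm/kg
Osmolar gap = measured − calculated = 320 − 297.7 = 22.3 mOsm/kg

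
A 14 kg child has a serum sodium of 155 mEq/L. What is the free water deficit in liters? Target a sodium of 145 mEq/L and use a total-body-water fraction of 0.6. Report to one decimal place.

0.6 L

TBW = 0.6 · 14 = 8.4 L
Free water deficit = TBW · (Na/145 − 1)
= 8.4 · (155/145 − 1)
= 8.4 · 0.069
= 0.58 L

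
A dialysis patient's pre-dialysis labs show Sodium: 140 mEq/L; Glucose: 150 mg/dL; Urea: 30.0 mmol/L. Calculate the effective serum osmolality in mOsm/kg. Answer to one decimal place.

288.3 mOsm/kg

Effective osmolality excludes urea (freely permeant across cell membranes):
2·Na + glucose/18
= 2·140 + 150/18
= 280 + 8.33
= 288.33 mOsm/kg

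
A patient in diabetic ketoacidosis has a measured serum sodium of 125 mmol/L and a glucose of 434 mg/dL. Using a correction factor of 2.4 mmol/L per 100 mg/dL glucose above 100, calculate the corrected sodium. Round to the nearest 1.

133 mmol/L

Corrected Na = measured Na + 2.4 · (glucose − 100)/100
= 125 + 2.4 · (434 − 100)/100
= 125 + 8
= 133 mmol/L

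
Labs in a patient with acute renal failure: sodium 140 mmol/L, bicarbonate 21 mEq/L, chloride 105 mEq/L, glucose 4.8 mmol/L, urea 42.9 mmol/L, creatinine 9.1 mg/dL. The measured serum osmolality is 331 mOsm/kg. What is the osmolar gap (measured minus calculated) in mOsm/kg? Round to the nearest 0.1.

Calculated osmolality = 2·Na + glucose + urea
= 2·140 + 4.8 + 42.9
= 280 + 4.80 + 42.90
= 327.7 mOsm/kg ≈ 327.7 mOsm/kg
Osmolar gap = measured − calculated = 331 − 327.7 = 3.3 mOsm/kg

3.3 mOsm/kg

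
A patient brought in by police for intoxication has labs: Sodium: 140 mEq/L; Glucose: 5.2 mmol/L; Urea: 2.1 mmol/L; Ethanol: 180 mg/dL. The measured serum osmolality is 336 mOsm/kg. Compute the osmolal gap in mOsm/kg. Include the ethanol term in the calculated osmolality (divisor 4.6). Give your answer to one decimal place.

Calculated osmolality = 2·Na + glucose + urea + ethanol/4.6
= 2·140 + 5.2 + 2.1 + 180/4.6
= 280 + 5.20 + 2.10 + 39.13
= 326.43 mOsm/kg ≈ 326.4 mOsm/kg
Osmolar gap = measured − calculated = 336 − 326.4 = 9.6 mOsm/kg

9.6 mOsm/kg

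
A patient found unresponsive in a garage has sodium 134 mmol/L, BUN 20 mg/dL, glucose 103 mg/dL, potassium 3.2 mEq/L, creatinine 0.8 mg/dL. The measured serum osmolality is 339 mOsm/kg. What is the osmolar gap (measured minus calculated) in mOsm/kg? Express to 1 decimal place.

58.1 mOsm/kg

Calculated osmolality = 2·Na + glucose/18 + BUN/2.8
= 2·134 + 103/18 + 20/2.8
= 268 + 5.72 + 7.14
= 280.86 mOsm/kg ≈ 280.9 mOsm/kg
Osmolar gap = measured − calculated = 339 − 280.9 = 58.1 mOsm/kg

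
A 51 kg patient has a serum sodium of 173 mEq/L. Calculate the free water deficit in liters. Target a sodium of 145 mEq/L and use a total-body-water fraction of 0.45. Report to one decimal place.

TBW = 0.45 · 51 = 22.95 L
Free water deficit = TBW · (Na/145 − 1)
= 22.95 · (173/145 − 1)
= 22.95 · 0.1931
= 4.43 L

4.4 L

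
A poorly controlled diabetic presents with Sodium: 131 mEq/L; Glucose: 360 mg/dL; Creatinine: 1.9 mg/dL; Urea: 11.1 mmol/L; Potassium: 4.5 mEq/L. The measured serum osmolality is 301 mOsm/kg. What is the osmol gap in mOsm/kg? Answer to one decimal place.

7.9 mOsm/kg

Calculated osmolality = 2·Na + glucose/18 + urea
= 2·131 + 360/18 + 11.1
= 262 + 20 + 11.10
= 293.1 mOsm/kg ≈ 293.1 mOsm/kg
Osmolar gap = measured − calculated = 301 − 293.1 = 7.9 mOsm/kg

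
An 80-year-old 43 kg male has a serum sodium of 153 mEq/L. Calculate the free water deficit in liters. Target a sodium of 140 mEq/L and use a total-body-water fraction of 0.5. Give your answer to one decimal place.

TBW = 0.5 · 43 = 21.5 L
Free water deficit = TBW · (Na/140 − 1)
= 21.5 · (153/140 − 1)
= 21.5 · 0.0929
= 2 L

2.0 L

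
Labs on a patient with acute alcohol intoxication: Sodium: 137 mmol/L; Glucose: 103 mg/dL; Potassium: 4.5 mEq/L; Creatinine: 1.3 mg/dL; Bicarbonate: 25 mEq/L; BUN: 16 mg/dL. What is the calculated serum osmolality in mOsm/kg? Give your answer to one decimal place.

Calculated osmolality = 2·Na + glucose/18 + BUN/2.8
= 2·137 + 103/18 + 16/2.8
= 274 + 5.72 + 5.71
= 285.43 mOsm/kg

285.4 mOsm/kg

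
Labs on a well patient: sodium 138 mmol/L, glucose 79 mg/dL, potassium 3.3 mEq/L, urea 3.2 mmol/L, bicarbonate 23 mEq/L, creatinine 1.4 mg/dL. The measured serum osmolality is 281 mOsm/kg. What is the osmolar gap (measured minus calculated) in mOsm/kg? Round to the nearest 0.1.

-2.6 mOsm/kg

Calculated osmolality = 2·Na + glucose/18 + urea
= 2·138 + 79/18 + 3.2
= 276 + 4.39 + 3.20
= 283.59 mOsm/kg ≈ 283.6 mOsm/kg
Osmolar gap = measured − calculated = 281 − 283.6 = -2.6 mOsm/kg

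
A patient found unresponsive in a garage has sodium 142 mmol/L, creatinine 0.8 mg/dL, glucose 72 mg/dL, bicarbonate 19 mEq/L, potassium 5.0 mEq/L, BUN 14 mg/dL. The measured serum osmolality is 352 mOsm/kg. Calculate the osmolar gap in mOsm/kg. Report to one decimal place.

59.0 mOsm/kg

Calculated osmolality = 2·Na + glucose/18 + BUN/2.8
= 2·142 + 72/18 + 14/2.8
= 284 + 4 + 5
= 293 mOsm/kg ≈ 293.0 mOsm/kg
Osmolar gap = measured − calculated = 352 − 293.0 = 59.0 mOsm/kg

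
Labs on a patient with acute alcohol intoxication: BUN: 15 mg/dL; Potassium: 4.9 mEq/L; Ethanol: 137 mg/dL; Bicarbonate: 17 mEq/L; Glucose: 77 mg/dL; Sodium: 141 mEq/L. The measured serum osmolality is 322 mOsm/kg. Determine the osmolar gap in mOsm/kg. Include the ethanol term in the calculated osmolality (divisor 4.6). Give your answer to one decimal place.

Calculated osmolality = 2·Na + glucose/18 + BUN/2.8 + ethanol/4.6
= 2·141 + 77/18 + 15/2.8 + 137/4.6
= 282 + 4.28 + 5.36 + 29.78
= 321.42 mOsm/kg ≈ 321.4 mOsm/kg
Osmolar gap = measured − calculated = 322 − 321.4 = 0.6 mOsm/kg

0.6 mOsm/kg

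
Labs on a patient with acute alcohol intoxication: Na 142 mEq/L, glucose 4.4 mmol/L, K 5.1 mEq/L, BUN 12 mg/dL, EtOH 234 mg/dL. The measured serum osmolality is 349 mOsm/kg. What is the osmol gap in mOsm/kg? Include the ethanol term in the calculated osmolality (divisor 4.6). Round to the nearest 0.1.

5.4 mOsm/kg

Calculated osmolality = 2·Na + glucose + BUN/2.8 + ethanol/4.6
= 2·142 + 4.4 + 12/2.8 + 234/4.6
= 284 + 4.40 + 4.29 + 50.87
= 343.56 mOsm/kg ≈ 343.6 mOsm/kg
Osmolar gap = measured − calculated = 349 − 343.6 = 5.4 mOsm/kg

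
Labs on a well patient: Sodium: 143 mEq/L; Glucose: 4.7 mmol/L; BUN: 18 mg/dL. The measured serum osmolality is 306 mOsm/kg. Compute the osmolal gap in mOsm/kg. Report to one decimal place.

Calculated osmolality = 2·Na + glucose + BUN/2.8
= 2·143 + 4.7 + 18/2.8
= 286 + 4.70 + 6.43
= 297.13 mOsm/kg ≈ 297.1 mOsm/kg
Osmolar gap = measured − calculated = 306 − 297.1 = 8.9 mOsm/kg

8.9 mOsm/kg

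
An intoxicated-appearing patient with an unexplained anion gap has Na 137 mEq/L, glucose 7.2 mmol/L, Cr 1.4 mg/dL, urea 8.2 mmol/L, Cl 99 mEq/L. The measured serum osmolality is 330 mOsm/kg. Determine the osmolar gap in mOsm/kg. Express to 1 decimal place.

Calculated osmolality = 2·Na + glucose + urea
= 2·137 + 7.2 + 8.2
= 274 + 7.20 + 8.20
= 289.4 mOsm/kg ≈ 289.4 mOsm/kg
Osmolar gap = measured − calculated = 330 − 289.4 = 40.6 mOsm/kg

40.6 mOsm/kg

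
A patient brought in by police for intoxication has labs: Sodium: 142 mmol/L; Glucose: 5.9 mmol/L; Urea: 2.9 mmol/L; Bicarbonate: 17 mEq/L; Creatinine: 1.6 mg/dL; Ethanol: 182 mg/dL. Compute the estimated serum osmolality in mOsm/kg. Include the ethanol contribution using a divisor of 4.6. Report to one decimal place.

Calculated osmolality = 2·Na + glucose + urea + ethanol/4.6
= 2·142 + 5.9 + 2.9 + 182/4.6
= 284 + 5.90 + 2.90 + 39.57
= 332.37 mOsm/kg

332.4 mOsm/kg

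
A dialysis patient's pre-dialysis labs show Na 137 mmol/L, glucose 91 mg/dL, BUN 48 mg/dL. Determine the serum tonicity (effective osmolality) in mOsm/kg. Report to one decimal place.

Effective osmolality excludes urea (freely permeant across cell membranes):
2·Na + glucose/18
= 2·137 + 91/18
= 274 + 5.06
= 279.06 mOsm/kg

279.1 mOsm/kg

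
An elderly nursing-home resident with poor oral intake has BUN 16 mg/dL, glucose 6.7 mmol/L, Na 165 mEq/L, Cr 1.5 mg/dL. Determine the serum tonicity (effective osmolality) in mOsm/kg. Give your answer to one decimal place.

336.7 mOsm/kg

Effective osmolality excludes urea (freely permeant across cell membranes):
2·Na + glucose
= 2·165 + 6.7
= 330 + 6.7
= 336.7 mOsm/kg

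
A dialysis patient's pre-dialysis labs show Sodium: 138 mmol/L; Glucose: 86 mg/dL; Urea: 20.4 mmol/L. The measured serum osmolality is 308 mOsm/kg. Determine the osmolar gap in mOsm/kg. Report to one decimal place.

Calculated osmolality = 2·Na + glucose/18 + urea
= 2·138 + 86/18 + 20.4
= 276 + 4.78 + 20.40
= 301.18 mOsm/kg ≈ 301.2 mOsm/kg
Osmolar gap = measured − calculated = 308 − 301.2 = 6.8 mOsm/kg

6.8 mOsm/kg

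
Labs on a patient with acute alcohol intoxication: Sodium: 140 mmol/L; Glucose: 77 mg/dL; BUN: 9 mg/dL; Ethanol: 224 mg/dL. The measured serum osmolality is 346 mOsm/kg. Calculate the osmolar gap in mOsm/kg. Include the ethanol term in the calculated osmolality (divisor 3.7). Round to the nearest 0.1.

Calculated osmolality = 2·Na + glucose/18 + BUN/2.8 + ethanol/3.7
= 2·140 + 77/18 + 9/2.8 + 224/3.7
= 280 + 4.28 + 3.21 + 60.54
= 348.03 mOsm/kg ≈ 348.0 mOsm/kg
Osmolar gap = measured − calculated = 346 − 348.0 = -2.0 mOsm/kg

-2.0 mOsm/kg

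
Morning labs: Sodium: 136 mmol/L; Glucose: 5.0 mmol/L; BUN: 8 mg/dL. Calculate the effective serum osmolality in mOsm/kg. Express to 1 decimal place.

Effective osmolality excludes urea (freely permeant across cell membranes):
2·Na + glucose
= 2·136 + 5
= 272 + 5
= 277 mOsm/kg

277.0 mOsm/kg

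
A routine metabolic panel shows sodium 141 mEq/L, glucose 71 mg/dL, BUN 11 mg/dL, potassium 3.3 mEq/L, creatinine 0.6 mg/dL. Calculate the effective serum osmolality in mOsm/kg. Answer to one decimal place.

285.9 mOsm/kg

Effective osmolality excludes urea (freely permeant across cell membranes):
2·Na + glucose/18
= 2·141 + 71/18
= 282 + 3.94
= 285.94 mOsm/kg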